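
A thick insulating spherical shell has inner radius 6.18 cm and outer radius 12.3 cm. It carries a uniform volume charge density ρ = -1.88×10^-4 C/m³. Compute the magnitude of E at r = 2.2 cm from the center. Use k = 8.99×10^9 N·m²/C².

Take a concentric spherical Gaussian surface of radius r = 2.2 cm (r < 6.18 cm, inside the empty cavity).
Q_enc = 0 (all charge lies at larger r); Gauss's law gives E = 0.

|E| = 0 N/C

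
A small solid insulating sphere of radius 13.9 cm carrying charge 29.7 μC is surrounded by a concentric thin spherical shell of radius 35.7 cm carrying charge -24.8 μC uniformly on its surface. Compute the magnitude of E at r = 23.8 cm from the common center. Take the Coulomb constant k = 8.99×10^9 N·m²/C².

|E| ≈ 4.71×10^6 V/m

By spherical symmetry E is radial; choose a Gaussian sphere of radius r = 23.8 cm (between the bodies, 13.9 cm < r < 35.7 cm).
The shell at 35.7 cm lies outside the Gaussian surface, so Q_enc = 29.7 μC = 2.97×10^-5 C.
By Gauss's law, ∮E·dA = E·4πr² = Q_enc/ε₀.
E = k|Q_enc|/r² = (8.99×10^9)(2.97×10^-5)/(0.238)² = 4.71×10^6 N/C.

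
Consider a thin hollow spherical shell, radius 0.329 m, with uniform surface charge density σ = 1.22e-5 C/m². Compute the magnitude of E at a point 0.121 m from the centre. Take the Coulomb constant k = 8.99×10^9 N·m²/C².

E = 0 (no enclosed charge)

Use a concentric Gaussian sphere at r = 0.121 m (inside the shell, r < 0.329 m).
All the charge is outside the Gaussian surface: Q_enc = 0, hence E = 0 everywhere inside the shell.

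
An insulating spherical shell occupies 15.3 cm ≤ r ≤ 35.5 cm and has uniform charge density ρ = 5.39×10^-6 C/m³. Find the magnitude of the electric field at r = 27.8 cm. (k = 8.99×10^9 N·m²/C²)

Use a concentric Gaussian sphere at r = 27.8 cm (within the shell material, 15.3 cm < r < 35.5 cm).
Enclosed charge is the volume from a to r: Q_enc = (4π/3)ρ(r³ − a³) = 4.042×10^-7 C.
Applying ∮E·dA = Q_enc/ε₀ with Φ = E(4πr²):
E = k|Q_enc|/r² = (8.99×10^9)(4.042×10^-7)/(0.278)² = 4.70e4 N/C.

|E| = 4.70×10^4 V/m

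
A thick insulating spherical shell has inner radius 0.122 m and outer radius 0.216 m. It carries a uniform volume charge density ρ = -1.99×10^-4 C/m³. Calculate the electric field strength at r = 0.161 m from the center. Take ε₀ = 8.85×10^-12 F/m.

By spherical symmetry E is radial; choose a Gaussian sphere of radius r = 0.161 m (within the shell material, 0.122 m < r < 0.216 m).
Enclosed charge is the volume from a to r: Q_enc = (4π/3)ρ(r³ − a³) = -1.965e-6 C.
Gauss's law: E·4πr² = Q_enc/ε₀.
E = |Q_enc|/(4πε₀r²) = (1.965e-6)/(4π·8.85×10^-12·(0.161)²) = 6.82×10^5 N/C.

E = 6.82×10^5 V/m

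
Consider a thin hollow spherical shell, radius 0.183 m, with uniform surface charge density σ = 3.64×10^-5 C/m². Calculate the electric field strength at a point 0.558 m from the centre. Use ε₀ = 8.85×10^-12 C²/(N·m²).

Symmetry ⇒ E = E(r) r̂. Gaussian sphere of radius r = 0.558 m (r > 0.183 m).
The entire shell is enclosed: Q_enc = σ·4πR² = (3.64e-5)·4π·(0.183)² = 1.532×10^-5 C.
Applying ∮E·dA = Q_enc/ε₀ with Φ = E(4πr²):
E = |Q_enc|/(4πε₀r²) = (1.532e-5)/(4π·8.85×10^-12·(0.558)²) = 4.42×10^5 N/C.

|E| = 4.42×10^5 V/m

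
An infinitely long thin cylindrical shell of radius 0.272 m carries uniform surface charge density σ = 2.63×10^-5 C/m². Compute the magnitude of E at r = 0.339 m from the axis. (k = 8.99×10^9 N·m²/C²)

E ≈ 2.38×10^6 N/C

Take a coaxial cylindrical Gaussian surface of radius r = 0.339 m and length L (r > 0.272 m).
The whole shell is enclosed: λ_enc = σ·2πR = (2.63e-5)·2π·(0.272) = 4.495×10^-5 C/m.
Applying ∮E·dA = Q_enc/ε₀ with the end caps contributing no flux:
E = 2k|λ_enc|/r = 2(8.99×10^9)(4.495e-5)/(0.339) = 2.38×10^6 N/C.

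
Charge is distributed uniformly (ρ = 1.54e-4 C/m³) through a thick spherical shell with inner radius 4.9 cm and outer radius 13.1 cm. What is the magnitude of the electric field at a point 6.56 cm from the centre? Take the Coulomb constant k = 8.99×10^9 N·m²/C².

Symmetry ⇒ E = E(r) r̂. Gaussian sphere of radius r = 6.56 cm (within the shell material, 4.9 cm < r < 13.1 cm).
Enclosed charge is the volume from a to r: Q_enc = (4π/3)ρ(r³ − a³) = 1.062e-7 C.
Applying ∮E·dA = Q_enc/ε₀ with Φ = E(4πr²):
E = k|Q_enc|/r² = (8.99×10^9)(1.062×10^-7)/(0.0656)² = 2.22×10^5 N/C.

E = 2.22×10^5 N/C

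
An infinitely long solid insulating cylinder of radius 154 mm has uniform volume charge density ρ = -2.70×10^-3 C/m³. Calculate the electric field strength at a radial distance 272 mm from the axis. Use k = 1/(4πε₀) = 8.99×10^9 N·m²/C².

Coaxial Gaussian cylinder, radius r = 272 mm, length L (r > 154 mm, full cross-section enclosed).
λ_enc = ρ·πR² = (-2.70×10^-3)π(0.154)² = -2.012e-4 C/m.
Since E is radial and uniform over the curved surface, Φ = E·2πrL = Q_enc/ε₀ = λ_enc L/ε₀.
E = 2k|λ_enc|/r = 2(8.99×10^9)(2.012×10^-4)/(0.272) = 1.33×10^7 N/C.

1.33×10^7 N/C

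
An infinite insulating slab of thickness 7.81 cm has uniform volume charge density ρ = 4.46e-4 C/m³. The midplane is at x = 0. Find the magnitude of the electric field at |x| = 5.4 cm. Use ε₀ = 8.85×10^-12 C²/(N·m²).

E ≈ 1.97×10^6 V/m

The point |x| = 5.4 cm lies outside the slab (half-thickness 0.03905 m). A symmetric pillbox spanning the full slab encloses Q_enc = ρ·d·A.
Flux = 2EA ⇒ E = |ρ|d/(2ε₀), independent of distance outside.
E = (4.46×10^-4)(0.0781)/(2·8.85×10^-12) = 1.97×10^6 N/C.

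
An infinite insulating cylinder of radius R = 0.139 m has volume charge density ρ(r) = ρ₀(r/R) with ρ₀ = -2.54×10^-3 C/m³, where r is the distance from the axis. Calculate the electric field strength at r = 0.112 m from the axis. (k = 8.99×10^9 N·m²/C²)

8.63×10^6 V/m

Take a coaxial cylindrical Gaussian surface of radius r = 0.112 m and length L (r < R).
Integrating ρ over the cross-section to radius r: λ_enc = (2πρ₀/R) ∫₀^r r'^2 dr' = 2πρ₀ r^3/(3·R) = -5.377×10^-5 C/m.
Since E is radial and uniform over the curved surface, Φ = E·2πrL = Q_enc/ε₀ = λ_enc L/ε₀.
E = 2k|λ_enc|/r = 2(8.99×10^9)(5.377×10^-5)/(0.112) = 8.63e6 N/C.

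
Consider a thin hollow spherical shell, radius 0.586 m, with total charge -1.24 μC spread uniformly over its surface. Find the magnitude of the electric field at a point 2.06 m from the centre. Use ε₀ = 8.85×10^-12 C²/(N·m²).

E ≈ 2.63×10^3 N/C

Take a concentric spherical Gaussian surface of radius r = 2.06 m (r > 0.586 m).
The entire shell is enclosed: Q_enc = -1.24e-6 C.
By Gauss's law, ∮E·dA = E·4πr² = Q_enc/ε₀.
E = |Q_enc|/(4πε₀r²) = (1.24×10^-6)/(4π·8.85×10^-12·(2.06)²) = 2.63×10^3 N/C.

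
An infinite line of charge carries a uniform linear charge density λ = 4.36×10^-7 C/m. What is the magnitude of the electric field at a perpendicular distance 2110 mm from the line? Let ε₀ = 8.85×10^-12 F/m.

3.72×10^3 N/C

Take a coaxial cylindrical Gaussian surface of radius r = 2110 mm and length L.
Q_enc = λL, so λ_enc = 4.36e-7 C/m.
Applying ∮E·dA = Q_enc/ε₀ with the end caps contributing no flux:
E = |λ_enc|/(2πε₀r) = (4.36e-7)/(2π·8.85×10^-12·2.11) = 3.72×10^3 N/C.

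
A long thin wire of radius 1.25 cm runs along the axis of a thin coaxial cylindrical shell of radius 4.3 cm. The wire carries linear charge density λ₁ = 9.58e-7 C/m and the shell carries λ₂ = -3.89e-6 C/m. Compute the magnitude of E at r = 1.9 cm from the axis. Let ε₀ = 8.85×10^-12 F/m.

Take a coaxial cylindrical Gaussian surface of radius r = 1.9 cm and length L (between the conductors, 1.25 cm < r < 4.3 cm).
Only the inner wire is enclosed; the outer shell contributes nothing inside itself. λ_enc = λ₁ = 9.58×10^-7 C/m.
Gauss's law: E·2πrL = λ_enc L/ε₀.
E = |λ_enc|/(2πε₀r) = (9.58e-7)/(2π·8.85×10^-12·0.019) = 9.07×10^5 N/C.

E = 9.07×10^5 N/C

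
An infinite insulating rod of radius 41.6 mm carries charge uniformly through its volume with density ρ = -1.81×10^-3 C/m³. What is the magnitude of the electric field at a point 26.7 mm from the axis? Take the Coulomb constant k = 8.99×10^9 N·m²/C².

E ≈ 2.73×10^6 N/C

Coaxial Gaussian cylinder, radius r = 26.7 mm, length L (r < R).
Charge inside radius r per length L is ρ·πr²·L, so λ_enc = ρπr² = -4.054×10^-6 C/m.
Since E is radial and uniform over the curved surface, Φ = E·2πrL = Q_enc/ε₀ = λ_enc L/ε₀.
E = 2k|λ_enc|/r = 2(8.99×10^9)(4.054×10^-6)/(0.0267) = 2.73×10^6 N/C.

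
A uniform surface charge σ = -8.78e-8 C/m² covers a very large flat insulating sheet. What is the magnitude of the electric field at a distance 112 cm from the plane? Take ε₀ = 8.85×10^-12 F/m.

The symmetry is planar: E is normal to the sheet and the same magnitude on both sides. Take a pillbox straddling the sheet with end-cap area A.
Only the two end caps contribute flux: Φ = 2EA. With Q_enc = σA, Gauss's law gives E = |σ|/(2ε₀).
E = |σ|/(2ε₀) = (8.78×10^-8)/(2·8.85×10^-12) = 4.96×10^3 N/C.

|E| ≈ 4.96e3 V/m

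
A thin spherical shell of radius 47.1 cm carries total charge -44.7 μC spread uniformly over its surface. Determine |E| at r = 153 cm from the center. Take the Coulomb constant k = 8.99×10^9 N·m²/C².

1.72×10^5 N/C

Use a concentric Gaussian sphere at r = 153 cm (r > 47.1 cm).
The entire shell is enclosed: Q_enc = -4.47e-5 C.
Applying ∮E·dA = Q_enc/ε₀ with Φ = E(4πr²):
E = k|Q_enc|/r² = (8.99×10^9)(4.47×10^-5)/(1.53)² = 1.72e5 N/C.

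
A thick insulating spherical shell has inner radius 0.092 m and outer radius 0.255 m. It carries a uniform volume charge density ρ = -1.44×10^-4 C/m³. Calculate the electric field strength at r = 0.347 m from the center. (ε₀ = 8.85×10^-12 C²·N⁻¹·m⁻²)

|E| = 7.12×10^5 N/C

Symmetry ⇒ E = E(r) r̂. Gaussian sphere of radius r = 0.347 m (r > 0.255 m, enclosing the whole shell).
Q_enc = ρ·(4π/3)(b³ − a³) = (-1.44e-4)·(4π/3)·((0.255)³ − (0.092)³) = -9.532×10^-6 C.
Since E is radial and uniform over the Gaussian sphere, Φ = E·4πr² = Q_enc/ε₀.
E = |Q_enc|/(4πε₀r²) = (9.532×10^-6)/(4π·8.85×10^-12·(0.347)²) = 7.12e5 N/C.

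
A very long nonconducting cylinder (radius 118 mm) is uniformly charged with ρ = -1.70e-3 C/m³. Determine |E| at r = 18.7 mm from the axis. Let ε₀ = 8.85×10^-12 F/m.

1.80×10^6 V/m

Take a coaxial cylindrical Gaussian surface of radius r = 18.7 mm and length L (r < R).
Enclosed charge per unit length: λ_enc = ρ·πr² = (-1.70e-3)π(0.0187)² = -1.868×10^-6 C/m.
By Gauss's law (flux through the curved wall only), E·2πrL = λ_enc L/ε₀.
E = |λ_enc|/(2πε₀r) = (1.868e-6)/(2π·8.85×10^-12·0.0187) = 1.80e6 N/C.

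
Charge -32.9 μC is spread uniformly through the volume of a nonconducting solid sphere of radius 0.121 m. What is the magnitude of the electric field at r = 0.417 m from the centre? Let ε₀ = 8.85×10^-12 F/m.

|E| ≈ 1.70×10^6 V/m

Symmetry ⇒ E = E(r) r̂. Gaussian sphere of radius r = 0.417 m (r > R, so the entire charge is enclosed).
Q_enc = -32.9 μC = -3.29×10^-5 C.
Gauss's law: E·4πr² = Q_enc/ε₀.
E = |Q_enc|/(4πε₀r²) = (3.29×10^-5)/(4π·8.85×10^-12·(0.417)²) = 1.70×10^6 N/C.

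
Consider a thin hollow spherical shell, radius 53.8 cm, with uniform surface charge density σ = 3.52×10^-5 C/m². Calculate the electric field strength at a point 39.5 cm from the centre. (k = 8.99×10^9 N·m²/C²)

|E| = 0 N/C

Take a concentric spherical Gaussian surface of radius r = 39.5 cm (inside the shell, r < 53.8 cm).
All the charge is outside the Gaussian surface: Q_enc = 0, hence E = 0 everywhere inside the shell.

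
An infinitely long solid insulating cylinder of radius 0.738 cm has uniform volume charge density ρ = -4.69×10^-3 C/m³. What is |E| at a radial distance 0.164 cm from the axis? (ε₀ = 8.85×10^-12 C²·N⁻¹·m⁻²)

4.35×10^5 V/m

By cylindrical symmetry E is radial; use a coaxial Gaussian cylinder of radius 0.164 cm and length L (r < R).
Enclosed charge per unit length: λ_enc = ρ·πr² = (-4.69e-3)π(0.00164)² = -3.963×10^-8 C/m.
By Gauss's law (flux through the curved wall only), E·2πrL = λ_enc L/ε₀.
E = |λ_enc|/(2πε₀r) = (3.963×10^-8)/(2π·8.85×10^-12·0.00164) = 4.35×10^5 N/C.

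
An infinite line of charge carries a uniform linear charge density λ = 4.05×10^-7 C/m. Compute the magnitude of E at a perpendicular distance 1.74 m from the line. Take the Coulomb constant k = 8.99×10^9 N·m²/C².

Coaxial Gaussian cylinder, radius r = 1.74 m, length L.
Q_enc = λL, so λ_enc = 4.05×10^-7 C/m.
Gauss's law: E·2πrL = λ_enc L/ε₀.
E = 2k|λ_enc|/r = 2(8.99×10^9)(4.05×10^-7)/(1.74) = 4.18e3 N/C.

E ≈ 4.18×10^3 N/C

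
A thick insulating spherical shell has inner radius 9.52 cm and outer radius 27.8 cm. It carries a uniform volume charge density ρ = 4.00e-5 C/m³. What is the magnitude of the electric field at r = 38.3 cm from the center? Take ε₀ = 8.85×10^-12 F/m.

2.12×10^5 N/C

Use a concentric Gaussian sphere at r = 38.3 cm (r > 27.8 cm, enclosing the whole shell).
Q_enc = ρ·(4π/3)(b³ − a³) = (4.00×10^-5)·(4π/3)·((0.278)³ − (0.0952)³) = 3.455e-6 C.
By Gauss's law, ∮E·dA = E·4πr² = Q_enc/ε₀.
E = |Q_enc|/(4πε₀r²) = (3.455×10^-6)/(4π·8.85×10^-12·(0.383)²) = 2.12e5 N/C.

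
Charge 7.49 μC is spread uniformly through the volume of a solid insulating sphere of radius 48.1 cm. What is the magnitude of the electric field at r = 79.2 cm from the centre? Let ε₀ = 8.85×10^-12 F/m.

Use a concentric Gaussian sphere at r = 79.2 cm (r > R, so the entire charge is enclosed).
Q_enc = 7.49 μC = 7.49×10^-6 C.
Applying ∮E·dA = Q_enc/ε₀ with Φ = E(4πr²):
E = |Q_enc|/(4πε₀r²) = (7.49×10^-6)/(4π·8.85×10^-12·(0.792)²) = 1.07×10^5 N/C.

|E| = 1.07×10^5 N/C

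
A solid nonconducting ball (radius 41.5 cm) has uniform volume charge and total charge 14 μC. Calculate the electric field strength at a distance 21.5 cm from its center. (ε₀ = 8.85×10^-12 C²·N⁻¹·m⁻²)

Symmetry ⇒ E = E(r) r̂. Gaussian sphere of radius r = 21.5 cm (r < R).
For a uniform sphere the enclosed fraction is (r/R)³, so Q_enc = (14 μC)(0.215/0.415)³ = 1.947×10^-6 C.
By Gauss's law, ∮E·dA = E·4πr² = Q_enc/ε₀.
E = |Q_enc|/(4πε₀r²) = (1.947×10^-6)/(4π·8.85×10^-12·(0.215)²) = 3.79×10^5 N/C.

3.79e5 N/C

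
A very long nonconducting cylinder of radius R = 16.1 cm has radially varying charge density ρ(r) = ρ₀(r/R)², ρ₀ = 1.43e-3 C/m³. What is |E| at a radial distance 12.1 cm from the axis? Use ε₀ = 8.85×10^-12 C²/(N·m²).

By cylindrical symmetry E is radial; use a coaxial Gaussian cylinder of radius 12.1 cm and length L (r < R).
λ_enc = ∫₀^r ρ(r')·2πr' dr' = (2πρ₀/R²)·r^4/4 = 1.858×10^-5 C/m.
By Gauss's law (flux through the curved wall only), E·2πrL = λ_enc L/ε₀.
E = |λ_enc|/(2πε₀r) = (1.858×10^-5)/(2π·8.85×10^-12·0.121) = 2.76×10^6 N/C.

2.76×10^6 N/C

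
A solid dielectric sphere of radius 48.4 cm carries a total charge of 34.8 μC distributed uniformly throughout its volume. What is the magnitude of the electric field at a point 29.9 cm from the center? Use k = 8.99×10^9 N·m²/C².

|E| ≈ 8.25×10^5 N/C

Symmetry ⇒ E = E(r) r̂. Gaussian sphere of radius r = 29.9 cm (r < R).
For a uniform sphere the enclosed fraction is (r/R)³, so Q_enc = (34.8 μC)(0.299/0.484)³ = 8.205e-6 C.
Applying ∮E·dA = Q_enc/ε₀ with Φ = E(4πr²):
E = k|Q_enc|/r² = (8.99×10^9)(8.205e-6)/(0.299)² = 8.25×10^5 N/C.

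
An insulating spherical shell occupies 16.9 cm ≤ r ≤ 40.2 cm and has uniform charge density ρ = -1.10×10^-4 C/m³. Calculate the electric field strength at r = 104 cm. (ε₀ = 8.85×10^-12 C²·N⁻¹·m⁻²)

E = 2.30e5 V/m

Symmetry ⇒ E = E(r) r̂. Gaussian sphere of radius r = 104 cm (r > 40.2 cm, enclosing the whole shell).
Q_enc = ρ·(4π/3)(b³ − a³) = (-1.10×10^-4)·(4π/3)·((0.402)³ − (0.169)³) = -2.771×10^-5 C.
Since E is radial and uniform over the Gaussian sphere, Φ = E·4πr² = Q_enc/ε₀.
E = |Q_enc|/(4πε₀r²) = (2.771e-5)/(4π·8.85×10^-12·(1.04)²) = 2.30×10^5 N/C.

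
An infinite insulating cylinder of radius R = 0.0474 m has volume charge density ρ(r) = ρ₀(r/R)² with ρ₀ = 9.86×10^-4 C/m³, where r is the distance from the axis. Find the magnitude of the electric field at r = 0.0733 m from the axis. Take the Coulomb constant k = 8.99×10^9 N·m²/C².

E = 8.54×10^5 N/C

Coaxial Gaussian cylinder, radius r = 0.0733 m, length L (r > R, full charge per length enclosed).
λ_enc = 2π ∫₀^R ρ₀(r'/R)^2 r' dr' = 2πρ₀R²/4 = 3.48×10^-6 C/m.
Applying ∮E·dA = Q_enc/ε₀ with the end caps contributing no flux:
E = 2k|λ_enc|/r = 2(8.99×10^9)(3.48×10^-6)/(0.0733) = 8.54e5 N/C.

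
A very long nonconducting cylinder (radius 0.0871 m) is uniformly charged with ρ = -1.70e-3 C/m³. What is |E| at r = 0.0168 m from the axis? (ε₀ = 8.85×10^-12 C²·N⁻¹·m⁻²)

|E| = 1.61×10^6 V/m

Choose a coaxial cylinder of radius r = 0.0168 m (arbitrary length L) as the Gaussian surface (r < R).
Enclosed charge per unit length: λ_enc = ρ·πr² = (-1.70e-3)π(0.0168)² = -1.507×10^-6 C/m.
Since E is radial and uniform over the curved surface, Φ = E·2πrL = Q_enc/ε₀ = λ_enc L/ε₀.
E = |λ_enc|/(2πε₀r) = (1.507×10^-6)/(2π·8.85×10^-12·0.0168) = 1.61×10^6 N/C.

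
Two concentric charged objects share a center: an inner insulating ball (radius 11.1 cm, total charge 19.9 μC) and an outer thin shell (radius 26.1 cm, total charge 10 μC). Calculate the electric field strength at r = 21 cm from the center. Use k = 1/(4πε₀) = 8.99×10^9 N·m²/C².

Use a concentric Gaussian sphere at r = 21 cm (between the bodies, 11.1 cm < r < 26.1 cm).
The shell at 26.1 cm lies outside the Gaussian surface, so Q_enc = 19.9 μC = 1.99e-5 C.
By Gauss's law, ∮E·dA = E·4πr² = Q_enc/ε₀.
E = k|Q_enc|/r² = (8.99×10^9)(1.99e-5)/(0.21)² = 4.06e6 N/C.

E = 4.06×10^6 V/m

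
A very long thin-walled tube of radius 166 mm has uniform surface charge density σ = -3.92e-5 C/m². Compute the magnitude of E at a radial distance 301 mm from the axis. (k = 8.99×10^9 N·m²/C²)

2.44×10^6 V/m

Coaxial Gaussian cylinder, radius r = 301 mm, length L (r > 166 mm).
The whole shell is enclosed: λ_enc = σ·2πR = (-3.92×10^-5)·2π·(0.166) = -4.089e-5 C/m.
Gauss's law: E·2πrL = λ_enc L/ε₀.
E = 2k|λ_enc|/r = 2(8.99×10^9)(4.089×10^-5)/(0.301) = 2.44e6 N/C.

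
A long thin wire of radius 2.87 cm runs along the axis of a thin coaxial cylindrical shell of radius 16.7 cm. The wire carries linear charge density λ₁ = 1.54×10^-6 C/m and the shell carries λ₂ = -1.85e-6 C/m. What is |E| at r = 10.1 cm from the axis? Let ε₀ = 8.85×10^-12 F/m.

Take a coaxial cylindrical Gaussian surface of radius r = 10.1 cm and length L (between the conductors, 2.87 cm < r < 16.7 cm).
Only the inner wire is enclosed; the outer shell contributes nothing inside itself. λ_enc = λ₁ = 1.54×10^-6 C/m.
Gauss's law: E·2πrL = λ_enc L/ε₀.
E = |λ_enc|/(2πε₀r) = (1.54×10^-6)/(2π·8.85×10^-12·0.101) = 2.74e5 N/C.

|E| ≈ 2.74×10^5 N/C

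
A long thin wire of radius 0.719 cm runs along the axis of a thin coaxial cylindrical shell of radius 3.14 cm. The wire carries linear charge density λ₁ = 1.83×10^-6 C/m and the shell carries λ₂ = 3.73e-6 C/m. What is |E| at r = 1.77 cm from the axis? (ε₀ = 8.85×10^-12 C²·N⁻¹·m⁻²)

E ≈ 1.86×10^6 N/C

Choose a coaxial cylinder of radius r = 1.77 cm (arbitrary length L) as the Gaussian surface (between the conductors, 0.719 cm < r < 3.14 cm).
The shell at 3.14 cm lies outside the Gaussian surface, so λ_enc = λ₁ = 1.83×10^-6 C/m.
By Gauss's law (flux through the curved wall only), E·2πrL = λ_enc L/ε₀.
E = |λ_enc|/(2πε₀r) = (1.83×10^-6)/(2π·8.85×10^-12·0.0177) = 1.86×10^6 N/C.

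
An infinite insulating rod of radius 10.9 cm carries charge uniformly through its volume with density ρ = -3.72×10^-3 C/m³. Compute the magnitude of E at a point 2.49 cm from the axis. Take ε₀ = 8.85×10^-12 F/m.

|E| ≈ 5.23×10^6 V/m

Take a coaxial cylindrical Gaussian surface of radius r = 2.49 cm and length L (r < R).
Enclosed charge per unit length: λ_enc = ρ·πr² = (-3.72×10^-3)π(0.0249)² = -7.246e-6 C/m.
By Gauss's law (flux through the curved wall only), E·2πrL = λ_enc L/ε₀.
E = |λ_enc|/(2πε₀r) = (7.246×10^-6)/(2π·8.85×10^-12·0.0249) = 5.23×10^6 N/C.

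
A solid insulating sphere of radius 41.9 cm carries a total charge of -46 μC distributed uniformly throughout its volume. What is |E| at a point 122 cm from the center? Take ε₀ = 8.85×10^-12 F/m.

Take a concentric spherical Gaussian surface of radius r = 122 cm (r > R, so the entire charge is enclosed).
Q_enc = -46 μC = -4.60×10^-5 C.
Gauss's law: E·4πr² = Q_enc/ε₀.
E = |Q_enc|/(4πε₀r²) = (4.60e-5)/(4π·8.85×10^-12·(1.22)²) = 2.78×10^5 N/C.

|E| ≈ 2.78×10^5 V/m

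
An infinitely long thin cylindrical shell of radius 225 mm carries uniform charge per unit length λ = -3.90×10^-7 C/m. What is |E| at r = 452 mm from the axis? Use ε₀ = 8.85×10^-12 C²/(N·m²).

|E| = 1.55×10^4 V/m

Coaxial Gaussian cylinder, radius r = 452 mm, length L (r > 225 mm).
The full line charge is enclosed: λ_enc = -3.90×10^-7 C/m.
Gauss's law: E·2πrL = λ_enc L/ε₀.
E = |λ_enc|/(2πε₀r) = (3.90×10^-7)/(2π·8.85×10^-12·0.452) = 1.55e4 N/C.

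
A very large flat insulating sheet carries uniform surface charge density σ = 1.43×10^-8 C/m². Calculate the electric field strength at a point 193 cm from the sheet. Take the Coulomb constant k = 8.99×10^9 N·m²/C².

808 V/m

The symmetry is planar: E is normal to the sheet and the same magnitude on both sides. Take a pillbox straddling the sheet with end-cap area A.
Only the two end caps contribute flux: Φ = 2EA. With Q_enc = σA, Gauss's law gives E = |σ|/(2ε₀).
E = 2πk|σ| = 2π(8.99×10^9)(1.43×10^-8) = 808 N/C.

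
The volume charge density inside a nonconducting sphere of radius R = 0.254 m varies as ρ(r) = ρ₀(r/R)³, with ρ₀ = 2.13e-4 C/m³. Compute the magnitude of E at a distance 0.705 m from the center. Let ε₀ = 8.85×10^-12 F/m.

Use a concentric Gaussian sphere at r = 0.705 m (r > R, all charge enclosed).
Q_enc = 4π ∫₀^R ρ₀(r'/R)^3 r'² dr' = 4πρ₀R³/6 = 7.31×10^-6 C.
Applying ∮E·dA = Q_enc/ε₀ with Φ = E(4πr²):
E = |Q_enc|/(4πε₀r²) = (7.31×10^-6)/(4π·8.85×10^-12·(0.705)²) = 1.32×10^5 N/C.

|E| = 1.32×10^5 N/C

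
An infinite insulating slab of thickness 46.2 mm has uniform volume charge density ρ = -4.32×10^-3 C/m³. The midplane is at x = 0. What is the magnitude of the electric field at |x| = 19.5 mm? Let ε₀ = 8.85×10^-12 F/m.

|E| = 9.52e6 N/C

By symmetry E is perpendicular to the slab. A Gaussian pillbox from −19.5 mm to +19.5 mm (face area A) lies entirely within the slab.
Q_enc = ρ·(2x)·A and flux = 2EA, so 2EA = 2ρxA/ε₀ ⇒ E = |ρ|x/ε₀.
E = (4.32e-3)(0.0195)/(8.85×10^-12) = 9.52×10^6 N/C.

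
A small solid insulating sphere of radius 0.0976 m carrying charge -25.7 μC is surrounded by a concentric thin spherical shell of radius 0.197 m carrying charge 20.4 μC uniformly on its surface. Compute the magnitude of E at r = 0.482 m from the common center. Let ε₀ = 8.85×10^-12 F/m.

Take a concentric spherical Gaussian surface of radius r = 0.482 m (r > 0.197 m, enclosing both).
Q_enc = (-25.7 μC) + (20.4 μC) = -5.30e-6 C.
By Gauss's law, ∮E·dA = E·4πr² = Q_enc/ε₀.
E = |Q_enc|/(4πε₀r²) = (5.30e-6)/(4π·8.85×10^-12·(0.482)²) = 2.05e5 N/C.

E = 2.05e5 N/C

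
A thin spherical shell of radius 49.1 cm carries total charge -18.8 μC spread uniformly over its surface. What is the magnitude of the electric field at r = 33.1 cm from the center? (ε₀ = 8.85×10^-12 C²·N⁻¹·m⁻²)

By spherical symmetry E is radial; choose a Gaussian sphere of radius r = 33.1 cm (inside the shell, r < 49.1 cm).
All the charge is outside the Gaussian surface: Q_enc = 0, hence E = 0 everywhere inside the shell.

E = 0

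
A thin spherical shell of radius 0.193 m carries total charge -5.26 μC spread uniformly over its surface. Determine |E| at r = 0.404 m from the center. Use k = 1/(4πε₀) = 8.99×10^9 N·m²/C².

Symmetry ⇒ E = E(r) r̂. Gaussian sphere of radius r = 0.404 m (r > 0.193 m).
The entire shell is enclosed: Q_enc = -5.26×10^-6 C.
By Gauss's law, ∮E·dA = E·4πr² = Q_enc/ε₀.
E = k|Q_enc|/r² = (8.99×10^9)(5.26×10^-6)/(0.404)² = 2.90e5 N/C.

2.90×10^5 N/C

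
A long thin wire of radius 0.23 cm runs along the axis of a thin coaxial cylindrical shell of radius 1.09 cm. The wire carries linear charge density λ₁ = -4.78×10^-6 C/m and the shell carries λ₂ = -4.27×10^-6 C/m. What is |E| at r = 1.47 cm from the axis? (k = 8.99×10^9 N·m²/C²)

By cylindrical symmetry E is radial; use a coaxial Gaussian cylinder of radius 1.47 cm and length L (r > 1.09 cm, enclosing both).
λ_enc = λ₁ + λ₂ = (-4.78×10^-6) + (-4.27×10^-6) = -9.05×10^-6 C/m.
Since E is radial and uniform over the curved surface, Φ = E·2πrL = Q_enc/ε₀ = λ_enc L/ε₀.
E = 2k|λ_enc|/r = 2(8.99×10^9)(9.05e-6)/(0.0147) = 1.11e7 N/C.

E ≈ 1.11×10^7 V/m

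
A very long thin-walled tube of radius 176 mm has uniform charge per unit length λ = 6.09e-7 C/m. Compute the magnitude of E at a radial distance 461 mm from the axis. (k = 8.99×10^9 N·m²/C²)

E ≈ 2.38×10^4 N/C

Choose a coaxial cylinder of radius r = 461 mm (arbitrary length L) as the Gaussian surface (r > 176 mm).
The full line charge is enclosed: λ_enc = 6.09×10^-7 C/m.
Applying ∮E·dA = Q_enc/ε₀ with the end caps contributing no flux:
E = 2k|λ_enc|/r = 2(8.99×10^9)(6.09×10^-7)/(0.461) = 2.38×10^4 N/C.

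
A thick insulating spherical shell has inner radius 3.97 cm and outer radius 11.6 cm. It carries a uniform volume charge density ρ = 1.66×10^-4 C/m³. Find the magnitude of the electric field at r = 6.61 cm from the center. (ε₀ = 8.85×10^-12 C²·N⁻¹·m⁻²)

3.24×10^5 N/C

Take a concentric spherical Gaussian surface of radius r = 6.61 cm (within the shell material, 3.97 cm < r < 11.6 cm).
Only the shell between 3.97 cm and r is enclosed: Q_enc = ρ·(4π/3)(r³ − a³) = (1.66×10^-4)·(4π/3)·((0.0661)³ − (0.0397)³) = 1.573e-7 C.
Applying ∮E·dA = Q_enc/ε₀ with Φ = E(4πr²):
E = |Q_enc|/(4πε₀r²) = (1.573e-7)/(4π·8.85×10^-12·(0.0661)²) = 3.24×10^5 N/C.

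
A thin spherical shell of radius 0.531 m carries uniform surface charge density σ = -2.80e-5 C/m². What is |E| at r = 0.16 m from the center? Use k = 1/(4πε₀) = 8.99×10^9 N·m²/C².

E = 0

Use a concentric Gaussian sphere at r = 0.16 m (inside the shell, r < 0.531 m).
All the charge is outside the Gaussian surface: Q_enc = 0, hence E = 0 everywhere inside the shell.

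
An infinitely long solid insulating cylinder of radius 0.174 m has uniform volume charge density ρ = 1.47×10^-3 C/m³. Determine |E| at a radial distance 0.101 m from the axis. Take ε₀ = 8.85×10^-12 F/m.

E ≈ 8.39e6 N/C

Choose a coaxial cylinder of radius r = 0.101 m (arbitrary length L) as the Gaussian surface (r < R).
Charge inside radius r per length L is ρ·πr²·L, so λ_enc = ρπr² = 4.711×10^-5 C/m.
Since E is radial and uniform over the curved surface, Φ = E·2πrL = Q_enc/ε₀ = λ_enc L/ε₀.
E = |λ_enc|/(2πε₀r) = (4.711×10^-5)/(2π·8.85×10^-12·0.101) = 8.39e6 N/C.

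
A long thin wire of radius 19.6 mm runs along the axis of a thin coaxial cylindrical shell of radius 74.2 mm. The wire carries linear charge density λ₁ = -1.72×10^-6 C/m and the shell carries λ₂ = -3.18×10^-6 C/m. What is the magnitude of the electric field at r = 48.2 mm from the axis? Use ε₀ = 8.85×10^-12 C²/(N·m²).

E = 6.42×10^5 V/m

Choose a coaxial cylinder of radius r = 48.2 mm (arbitrary length L) as the Gaussian surface (between the conductors, 19.6 mm < r < 74.2 mm).
Only the inner wire is enclosed; the outer shell contributes nothing inside itself. λ_enc = λ₁ = -1.72e-6 C/m.
Applying ∮E·dA = Q_enc/ε₀ with the end caps contributing no flux:
E = |λ_enc|/(2πε₀r) = (1.72×10^-6)/(2π·8.85×10^-12·0.0482) = 6.42e5 N/C.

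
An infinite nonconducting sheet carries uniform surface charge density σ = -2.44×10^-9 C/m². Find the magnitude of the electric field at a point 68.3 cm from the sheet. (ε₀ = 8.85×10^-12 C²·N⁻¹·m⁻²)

E ≈ 138 V/m

The symmetry is planar: E is normal to the sheet and the same magnitude on both sides. Take a pillbox straddling the sheet with end-cap area A.
Only the two end caps contribute flux: Φ = 2EA. With Q_enc = σA, Gauss's law gives E = |σ|/(2ε₀).
E = |σ|/(2ε₀) = (2.44×10^-9)/(2·8.85×10^-12) = 138 N/C.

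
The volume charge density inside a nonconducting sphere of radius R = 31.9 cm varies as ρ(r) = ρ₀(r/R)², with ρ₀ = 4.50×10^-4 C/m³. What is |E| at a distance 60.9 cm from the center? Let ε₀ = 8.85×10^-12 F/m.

Symmetry ⇒ E = E(r) r̂. Gaussian sphere of radius r = 60.9 cm (r > R, all charge enclosed).
Q_enc = 4π ∫₀^R ρ₀(r'/R)^2 r'² dr' = 4πρ₀R³/5 = 3.671×10^-5 C.
Since E is radial and uniform over the Gaussian sphere, Φ = E·4πr² = Q_enc/ε₀.
E = |Q_enc|/(4πε₀r²) = (3.671×10^-5)/(4π·8.85×10^-12·(0.609)²) = 8.90×10^5 N/C.

|E| ≈ 8.90e5 V/m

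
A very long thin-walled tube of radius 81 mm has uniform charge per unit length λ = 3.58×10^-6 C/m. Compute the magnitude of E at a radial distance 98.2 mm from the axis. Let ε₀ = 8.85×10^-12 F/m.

Take a coaxial cylindrical Gaussian surface of radius r = 98.2 mm and length L (r > 81 mm).
The full line charge is enclosed: λ_enc = 3.58e-6 C/m.
By Gauss's law (flux through the curved wall only), E·2πrL = λ_enc L/ε₀.
E = |λ_enc|/(2πε₀r) = (3.58e-6)/(2π·8.85×10^-12·0.0982) = 6.56×10^5 N/C.

|E| ≈ 6.56×10^5 N/C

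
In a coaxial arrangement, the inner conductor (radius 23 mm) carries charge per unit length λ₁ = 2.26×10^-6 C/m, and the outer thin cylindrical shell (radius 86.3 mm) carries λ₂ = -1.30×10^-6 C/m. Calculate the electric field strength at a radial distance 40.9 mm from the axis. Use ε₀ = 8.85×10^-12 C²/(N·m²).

9.94e5 N/C

Take a coaxial cylindrical Gaussian surface of radius r = 40.9 mm and length L (between the conductors, 23 mm < r < 86.3 mm).
The shell at 86.3 mm lies outside the Gaussian surface, so λ_enc = λ₁ = 2.26×10^-6 C/m.
Since E is radial and uniform over the curved surface, Φ = E·2πrL = Q_enc/ε₀ = λ_enc L/ε₀.
E = |λ_enc|/(2πε₀r) = (2.26e-6)/(2π·8.85×10^-12·0.0409) = 9.94×10^5 N/C.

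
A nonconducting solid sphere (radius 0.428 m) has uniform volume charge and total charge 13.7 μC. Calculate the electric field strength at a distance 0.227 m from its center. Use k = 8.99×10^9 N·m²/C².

Symmetry ⇒ E = E(r) r̂. Gaussian sphere of radius r = 0.227 m (r < R).
Only the charge within r is enclosed: Q_enc = Q·(r/R)³ = (13.7 μC)·(0.227 m/0.428 m)³ = 2.044×10^-6 C.
Gauss's law: E·4πr² = Q_enc/ε₀.
E = k|Q_enc|/r² = (8.99×10^9)(2.044e-6)/(0.227)² = 3.57×10^5 N/C.

E = 3.57×10^5 N/C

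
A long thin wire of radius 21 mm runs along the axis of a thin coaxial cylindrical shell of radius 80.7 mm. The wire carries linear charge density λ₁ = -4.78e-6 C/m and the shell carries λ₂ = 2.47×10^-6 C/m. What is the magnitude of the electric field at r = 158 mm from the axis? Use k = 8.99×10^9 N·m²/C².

Choose a coaxial cylinder of radius r = 158 mm (arbitrary length L) as the Gaussian surface (r > 80.7 mm, enclosing both).
λ_enc = λ₁ + λ₂ = (-4.78×10^-6) + (2.47e-6) = -2.31×10^-6 C/m.
Gauss's law: E·2πrL = λ_enc L/ε₀.
E = 2k|λ_enc|/r = 2(8.99×10^9)(2.31×10^-6)/(0.158) = 2.63e5 N/C.

2.63e5 V/m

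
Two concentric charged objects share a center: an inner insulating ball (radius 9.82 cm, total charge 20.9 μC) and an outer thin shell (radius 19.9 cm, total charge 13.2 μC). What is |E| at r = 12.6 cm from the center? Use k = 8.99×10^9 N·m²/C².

Take a concentric spherical Gaussian surface of radius r = 12.6 cm (between the bodies, 9.82 cm < r < 19.9 cm).
Only the inner charge is enclosed; the outer shell contributes nothing inside itself. Q_enc = 20.9 μC = 2.09×10^-5 C.
Applying ∮E·dA = Q_enc/ε₀ with Φ = E(4πr²):
E = k|Q_enc|/r² = (8.99×10^9)(2.09×10^-5)/(0.126)² = 1.18×10^7 N/C.

1.18×10^7 N/C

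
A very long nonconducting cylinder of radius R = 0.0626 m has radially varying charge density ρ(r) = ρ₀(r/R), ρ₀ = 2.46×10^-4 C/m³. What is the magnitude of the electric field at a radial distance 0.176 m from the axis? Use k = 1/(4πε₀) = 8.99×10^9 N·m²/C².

By cylindrical symmetry E is radial; use a coaxial Gaussian cylinder of radius 0.176 m and length L (r > R, full charge per length enclosed).
λ_enc = 2π ∫₀^R ρ₀(r'/R)^1 r' dr' = 2πρ₀R²/3 = 2.019×10^-6 C/m.
Applying ∮E·dA = Q_enc/ε₀ with the end caps contributing no flux:
E = 2k|λ_enc|/r = 2(8.99×10^9)(2.019e-6)/(0.176) = 2.06×10^5 N/C.

|E| ≈ 2.06×10^5 V/m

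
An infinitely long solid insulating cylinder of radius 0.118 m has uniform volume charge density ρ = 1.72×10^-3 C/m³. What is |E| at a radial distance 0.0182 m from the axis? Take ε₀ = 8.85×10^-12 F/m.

|E| ≈ 1.77×10^6 N/C

Take a coaxial cylindrical Gaussian surface of radius r = 0.0182 m and length L (r < R).
Enclosed charge per unit length: λ_enc = ρ·πr² = (1.72×10^-3)π(0.0182)² = 1.79×10^-6 C/m.
By Gauss's law (flux through the curved wall only), E·2πrL = λ_enc L/ε₀.
E = |λ_enc|/(2πε₀r) = (1.79×10^-6)/(2π·8.85×10^-12·0.0182) = 1.77×10^6 N/C.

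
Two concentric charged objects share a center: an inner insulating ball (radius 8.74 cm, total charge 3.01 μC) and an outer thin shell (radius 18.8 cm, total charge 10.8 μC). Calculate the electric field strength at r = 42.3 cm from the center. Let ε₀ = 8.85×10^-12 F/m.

6.94×10^5 V/m

By spherical symmetry E is radial; choose a Gaussian sphere of radius r = 42.3 cm (r > 18.8 cm, enclosing both).
Q_enc = (3.01 μC) + (10.8 μC) = 1.381×10^-5 C.
Since E is radial and uniform over the Gaussian sphere, Φ = E·4πr² = Q_enc/ε₀.
E = |Q_enc|/(4πε₀r²) = (1.381×10^-5)/(4π·8.85×10^-12·(0.423)²) = 6.94×10^5 N/C.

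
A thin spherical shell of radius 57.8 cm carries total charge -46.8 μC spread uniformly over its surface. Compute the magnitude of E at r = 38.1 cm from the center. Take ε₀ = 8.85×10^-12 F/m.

By spherical symmetry E is radial; choose a Gaussian sphere of radius r = 38.1 cm (inside the shell, r < 57.8 cm).
No charge lies within this surface, so Q_enc = 0 and Gauss's law gives E·4πr² = 0 ⇒ E = 0.

E = 0 (no enclosed charge)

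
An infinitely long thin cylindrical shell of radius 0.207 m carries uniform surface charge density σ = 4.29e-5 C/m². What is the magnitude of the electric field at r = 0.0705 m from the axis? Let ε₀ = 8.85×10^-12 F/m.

Choose a coaxial cylinder of radius r = 0.0705 m (arbitrary length L) as the Gaussian surface (r < 0.207 m, inside the shell).
All the surface charge lies outside this cylinder: Q_enc = 0, hence E = 0.

E = 0 (no enclosed charge)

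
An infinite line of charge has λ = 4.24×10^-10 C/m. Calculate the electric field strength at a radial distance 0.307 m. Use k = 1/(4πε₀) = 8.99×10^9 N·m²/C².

Choose a coaxial cylinder of radius r = 0.307 m (arbitrary length L) as the Gaussian surface.
Q_enc = λL, so λ_enc = 4.24×10^-10 C/m.
Applying ∮E·dA = Q_enc/ε₀ with the end caps contributing no flux:
E = 2k|λ_enc|/r = 2(8.99×10^9)(4.24×10^-10)/(0.307) = 24.8 N/C.

|E| ≈ 24.8 N/C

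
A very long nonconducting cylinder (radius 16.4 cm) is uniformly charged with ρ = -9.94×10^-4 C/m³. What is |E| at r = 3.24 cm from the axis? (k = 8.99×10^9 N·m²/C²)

|E| = 1.82×10^6 N/C

Coaxial Gaussian cylinder, radius r = 3.24 cm, length L (r < R).
Charge inside radius r per length L is ρ·πr²·L, so λ_enc = ρπr² = -3.278×10^-6 C/m.
By Gauss's law (flux through the curved wall only), E·2πrL = λ_enc L/ε₀.
E = 2k|λ_enc|/r = 2(8.99×10^9)(3.278×10^-6)/(0.0324) = 1.82×10^6 N/C.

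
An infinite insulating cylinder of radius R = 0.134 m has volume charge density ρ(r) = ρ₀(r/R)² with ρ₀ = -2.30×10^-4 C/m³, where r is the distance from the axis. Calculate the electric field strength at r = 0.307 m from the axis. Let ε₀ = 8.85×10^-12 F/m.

E = 3.80×10^5 N/C

Coaxial Gaussian cylinder, radius r = 0.307 m, length L (r > R, full charge per length enclosed).
λ_enc = 2π ∫₀^R ρ₀(r'/R)^2 r' dr' = 2πρ₀R²/4 = -6.487×10^-6 C/m.
Gauss's law: E·2πrL = λ_enc L/ε₀.
E = |λ_enc|/(2πε₀r) = (6.487×10^-6)/(2π·8.85×10^-12·0.307) = 3.80×10^5 N/C.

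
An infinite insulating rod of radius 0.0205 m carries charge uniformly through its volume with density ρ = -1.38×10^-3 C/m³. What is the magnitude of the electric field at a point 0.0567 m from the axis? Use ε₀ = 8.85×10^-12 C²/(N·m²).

By cylindrical symmetry E is radial; use a coaxial Gaussian cylinder of radius 0.0567 m and length L (r > 0.0205 m, full cross-section enclosed).
λ_enc = ρ·πR² = (-1.38×10^-3)π(0.0205)² = -1.822e-6 C/m.
Since E is radial and uniform over the curved surface, Φ = E·2πrL = Q_enc/ε₀ = λ_enc L/ε₀.
E = |λ_enc|/(2πε₀r) = (1.822e-6)/(2π·8.85×10^-12·0.0567) = 5.78×10^5 N/C.

E ≈ 5.78×10^5 V/m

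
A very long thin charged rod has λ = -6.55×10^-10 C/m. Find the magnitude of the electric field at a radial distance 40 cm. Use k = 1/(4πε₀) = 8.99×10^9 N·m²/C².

Coaxial Gaussian cylinder, radius r = 40 cm, length L.
Q_enc = λL, so λ_enc = -6.55×10^-10 C/m.
Gauss's law: E·2πrL = λ_enc L/ε₀.
E = 2k|λ_enc|/r = 2(8.99×10^9)(6.55e-10)/(0.4) = 29.4 N/C.

E ≈ 29.4 N/C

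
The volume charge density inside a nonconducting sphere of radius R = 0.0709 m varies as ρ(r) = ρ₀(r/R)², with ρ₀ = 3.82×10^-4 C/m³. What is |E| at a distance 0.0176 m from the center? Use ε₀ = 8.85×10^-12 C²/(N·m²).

Use a concentric Gaussian sphere at r = 0.0176 m (r < R).
Integrate the density: Q_enc = 4π ∫₀^r ρ₀(r'/R)^2 r'² dr' = 4πρ₀ r^5/(5·R²) = 3.225×10^-10 C.
By Gauss's law, ∮E·dA = E·4πr² = Q_enc/ε₀.
E = |Q_enc|/(4πε₀r²) = (3.225e-10)/(4π·8.85×10^-12·(0.0176)²) = 9.36×10^3 N/C.

9.36×10^3 N/C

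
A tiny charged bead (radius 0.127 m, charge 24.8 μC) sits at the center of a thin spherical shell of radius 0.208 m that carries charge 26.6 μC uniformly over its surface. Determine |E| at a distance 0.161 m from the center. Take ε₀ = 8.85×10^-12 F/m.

Symmetry ⇒ E = E(r) r̂. Gaussian sphere of radius r = 0.161 m (between the bodies, 0.127 m < r < 0.208 m).
The shell at 0.208 m lies outside the Gaussian surface, so Q_enc = 24.8 μC = 2.48e-5 C.
Gauss's law: E·4πr² = Q_enc/ε₀.
E = |Q_enc|/(4πε₀r²) = (2.48e-5)/(4π·8.85×10^-12·(0.161)²) = 8.60×10^6 N/C.

8.60×10^6 N/C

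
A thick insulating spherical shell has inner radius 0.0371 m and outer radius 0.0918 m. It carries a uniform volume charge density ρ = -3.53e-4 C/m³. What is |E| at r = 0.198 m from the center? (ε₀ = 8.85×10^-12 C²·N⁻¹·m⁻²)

2.45×10^5 N/C

By spherical symmetry E is radial; choose a Gaussian sphere of radius r = 0.198 m (r > 0.0918 m, enclosing the whole shell).
Q_enc = ρ·(4π/3)(b³ − a³) = (-3.53×10^-4)·(4π/3)·((0.0918)³ − (0.0371)³) = -1.068×10^-6 C.
Applying ∮E·dA = Q_enc/ε₀ with Φ = E(4πr²):
E = |Q_enc|/(4πε₀r²) = (1.068×10^-6)/(4π·8.85×10^-12·(0.198)²) = 2.45e5 N/C.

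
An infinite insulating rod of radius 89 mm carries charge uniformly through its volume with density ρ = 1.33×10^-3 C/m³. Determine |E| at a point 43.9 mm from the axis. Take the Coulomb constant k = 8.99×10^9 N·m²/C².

By cylindrical symmetry E is radial; use a coaxial Gaussian cylinder of radius 43.9 mm and length L (r < R).
Charge inside radius r per length L is ρ·πr²·L, so λ_enc = ρπr² = 8.052×10^-6 C/m.
Since E is radial and uniform over the curved surface, Φ = E·2πrL = Q_enc/ε₀ = λ_enc L/ε₀.
E = 2k|λ_enc|/r = 2(8.99×10^9)(8.052×10^-6)/(0.0439) = 3.30e6 N/C.

|E| = 3.30×10^6 V/m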